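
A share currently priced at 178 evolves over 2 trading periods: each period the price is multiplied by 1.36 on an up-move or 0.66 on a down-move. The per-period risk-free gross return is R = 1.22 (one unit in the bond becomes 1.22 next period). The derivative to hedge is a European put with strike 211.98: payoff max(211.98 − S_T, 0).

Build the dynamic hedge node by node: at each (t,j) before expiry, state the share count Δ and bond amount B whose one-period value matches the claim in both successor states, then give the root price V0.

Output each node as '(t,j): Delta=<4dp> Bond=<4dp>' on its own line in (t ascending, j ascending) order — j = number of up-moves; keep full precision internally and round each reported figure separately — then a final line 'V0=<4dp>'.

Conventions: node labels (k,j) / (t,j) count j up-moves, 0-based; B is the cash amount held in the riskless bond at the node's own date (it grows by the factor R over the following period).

(0,0): Delta=-0.3829 Bond=83.0025
(1,0): Delta=-1.0000 Bond=173.7541
(1,1): Delta=-0.3081 Bond=83.1403
V0=14.8374

Since d<R<u, set p* = (R−d)/(u−d) = 0.8000; price each node as the discounted p*-expectation of its children.
Payoffs at expiry: V(2,0)=134.4432, V(2,1)=52.2072, V(2,2)=0.0000
Node (1,0) S=117.4800: V=(p*·52.2072+(1−p*)·134.4432)/1.22=56.2741; Δ=(52.2072−134.4432)/(159.7728−77.5368)=-1.0000; B=V−Δ·S=173.7541
Node (1,1) S=242.0800: V=(p*·0.0000+(1−p*)·52.2072)/1.22=8.5586; Δ=(0.0000−52.2072)/(329.2288−159.7728)=-0.3081; B=V−Δ·S=83.1403
Node (0,0) S=178.0000: V=(p*·8.5586+(1−p*)·56.2741)/1.22=14.8374; Δ=(8.5586−56.2741)/(242.0800−117.4800)=-0.3829; B=V−Δ·S=83.0025
Sanity check at the root: Δ(0,0)·S0 + B(0,0) reproduces V0 = 14.8374.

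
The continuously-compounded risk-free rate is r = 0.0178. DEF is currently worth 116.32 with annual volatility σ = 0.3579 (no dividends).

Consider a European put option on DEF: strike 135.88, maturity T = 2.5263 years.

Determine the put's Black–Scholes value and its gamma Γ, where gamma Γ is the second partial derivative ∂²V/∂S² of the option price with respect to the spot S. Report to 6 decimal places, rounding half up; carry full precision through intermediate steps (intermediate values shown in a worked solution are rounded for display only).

σ√T = 0.3579·√2.5263 = 0.568858
d₁ = (ln(S/K) + (r+σ²/2)T) / (σ√T) = (ln(116.32/135.88) + (0.0178+0.3579²/2)·2.5263) / 0.568858 = (-0.155427 + 0.206768) / 0.568858 = 0.090253
d₂ = d₁ − σ√T = 0.090253 − 0.568858 = -0.478606
e^{−rT} = 0.956028
N(−d₁) = 0.464043,  N(−d₂) = 0.683890
Put price V = K·e^{−rT}·N(−d₂) − S·N(−d₁) = 88.840842 − 53.977511 = 34.863331
φ(d₁) = (1/√(2π))·e^{−d₁²/2} = 0.397321
Γ = φ(d₁) / (S·σ·√T) = 0.006005

price = 34.863331
Γ = 0.006005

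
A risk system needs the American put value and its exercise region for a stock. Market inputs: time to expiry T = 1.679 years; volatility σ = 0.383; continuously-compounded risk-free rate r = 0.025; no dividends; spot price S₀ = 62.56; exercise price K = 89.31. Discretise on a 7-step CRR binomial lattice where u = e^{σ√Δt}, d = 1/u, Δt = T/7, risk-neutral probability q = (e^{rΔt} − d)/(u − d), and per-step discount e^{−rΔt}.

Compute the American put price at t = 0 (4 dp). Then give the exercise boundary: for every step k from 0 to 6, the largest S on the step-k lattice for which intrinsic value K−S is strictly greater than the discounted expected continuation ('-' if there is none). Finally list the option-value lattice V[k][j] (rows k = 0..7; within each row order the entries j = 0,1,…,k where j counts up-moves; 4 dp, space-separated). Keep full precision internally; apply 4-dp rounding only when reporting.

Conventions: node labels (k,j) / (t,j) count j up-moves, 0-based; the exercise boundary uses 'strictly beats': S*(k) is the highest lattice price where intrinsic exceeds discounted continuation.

Δt=0.23986, u=1.20632, d=0.82897, q=0.46918, disc=e^(-rΔt)=0.99402
k=7 terminal: V=max(K-S,0) → 72.4810 64.8203 53.6724 37.4498 13.8426 0.0000 0.0000 0.0000
k=6: j=0 S=20.3011 intr=69.0089 cont=68.4749 V=69.0089[EX]; j=1 S=29.5424 intr=59.7676 cont=59.2337 V=59.7676[EX]; j=2 S=42.9904 intr=46.3196 cont=45.7857 V=46.3196[EX]; j=3 S=62.5600 intr=26.7500 cont=26.2161 V=26.7500[EX]; j=4 S=91.0379 intr=0.0000 cont=7.3040 V=7.3040[hold]; j=5 S=132.4793 intr=0.0000 cont=0.0000 V=0.0000[hold]; j=6 S=192.7852 intr=0.0000 cont=0.0000 V=0.0000[hold]  S*(6)=62.5600
k=5: j=0 S=24.4897 intr=64.8203 cont=64.2864 V=64.8203[EX]; j=1 S=35.6376 intr=53.6724 cont=53.1385 V=53.6724[EX]; j=2 S=51.8602 intr=37.4498 cont=36.9159 V=37.4498[EX]; j=3 S=75.4674 intr=13.8426 cont=17.5209 V=17.5209[hold]; j=4 S=109.8209 intr=0.0000 cont=3.8539 V=3.8539[hold]; j=5 S=159.8125 intr=0.0000 cont=0.0000 V=0.0000[hold]  S*(5)=51.8602
k=4: j=0 S=29.5424 intr=59.7676 cont=59.2337 V=59.7676[EX]; j=1 S=42.9904 intr=46.3196 cont=45.7857 V=46.3196[EX]; j=2 S=62.5600 intr=26.7500 cont=27.9315 V=27.9315[hold]; j=3 S=91.0379 intr=0.0000 cont=11.0422 V=11.0422[hold]; j=4 S=132.4793 intr=0.0000 cont=2.0335 V=2.0335[hold]  S*(4)=42.9904
k=3: j=0 S=35.6376 intr=53.6724 cont=53.1385 V=53.6724[EX]; j=1 S=51.8602 intr=37.4498 cont=37.4669 V=37.4669[hold]; j=2 S=75.4674 intr=13.8426 cont=19.8877 V=19.8877[hold]; j=3 S=109.8209 intr=0.0000 cont=6.7747 V=6.7747[hold]  S*(3)=35.6376
k=2: j=0 S=42.9904 intr=46.3196 cont=45.7937 V=46.3196[EX]; j=1 S=62.5600 intr=26.7500 cont=29.0444 V=29.0444[hold]; j=2 S=91.0379 intr=0.0000 cont=13.6532 V=13.6532[hold]  S*(2)=42.9904
k=1: j=0 S=51.8602 intr=37.4498 cont=37.9860 V=37.9860[hold]; j=1 S=75.4674 intr=13.8426 cont=21.6927 V=21.6927[hold]  S*(1)=-
k=0: j=0 S=62.5600 intr=26.7500 cont=30.1601 V=30.1601[hold]  S*(0)=-

price = 30.1601
boundary = - - 42.9904 35.6376 42.9904 51.8602 62.5600
tree:
30.1601
37.9860 21.6927
46.3196 29.0444 13.6532
53.6724 37.4669 19.8877 6.7747
59.7676 46.3196 27.9315 11.0422 2.0335
64.8203 53.6724 37.4498 17.5209 3.8539 0.0000
69.0089 59.7676 46.3196 26.7500 7.3040 0.0000 0.0000
72.4810 64.8203 53.6724 37.4498 13.8426 0.0000 0.0000 0.0000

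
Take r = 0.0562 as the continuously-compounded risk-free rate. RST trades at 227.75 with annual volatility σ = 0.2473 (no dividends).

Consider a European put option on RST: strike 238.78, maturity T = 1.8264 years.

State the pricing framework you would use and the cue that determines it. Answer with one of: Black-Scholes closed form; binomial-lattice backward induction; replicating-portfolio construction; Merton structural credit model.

Key observation: a European-exercise option on RST struck at 238.78 — a GBM underlying with constant parameters — admits an analytic price: the data contain no early exercise, no discrete tree, no debt structure.

framework: Black-Scholes closed form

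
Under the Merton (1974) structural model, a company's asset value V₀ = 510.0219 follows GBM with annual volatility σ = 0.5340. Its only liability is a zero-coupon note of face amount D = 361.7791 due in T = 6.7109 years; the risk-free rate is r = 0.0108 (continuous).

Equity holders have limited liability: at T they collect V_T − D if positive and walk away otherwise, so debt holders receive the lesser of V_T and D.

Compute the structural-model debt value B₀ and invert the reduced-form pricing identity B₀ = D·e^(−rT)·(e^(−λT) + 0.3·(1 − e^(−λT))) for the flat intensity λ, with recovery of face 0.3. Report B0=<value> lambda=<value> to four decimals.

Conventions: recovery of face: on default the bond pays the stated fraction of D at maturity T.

With assets at 510.0219 and a single debt payment of 361.7791 at 6.7109 years:
d₁ = [ln(V₀/D) + (r + σ²/2)T] / (σ√T)
   = [ln(510.0219/361.7791) + (0.0108 + 0.5·0.5340²)·6.7109] / (0.5340·√6.7109)
   = [0.343420 + 1.029304] / 1.383349 = 0.992320
d₂ = d₁ − σ√T = 0.992320 − 1.383349 = -0.391029
N(d₁) = 0.839479,  N(d₂) = 0.347888,  e^(−rT) = 0.930086
E₀ = V₀·N(d₁) − D·e^(−rT)·N(d₂)
   = 510.0219·0.839479 − 361.7791·0.930086·0.347888 = 311.093413
B₀ = V₀ − E₀ = 510.0219 − 311.093413 = 198.928487
e^(−λT) = (B₀·e^(rT)/D − 0.3)/(1 − 0.3) = (198.9285·1.075169/361.7791 − 0.3)/0.7 = 0.41599180
λ = −ln(0.41599180)/6.7109 = 0.130696

B0=198.9285 lambda=0.1307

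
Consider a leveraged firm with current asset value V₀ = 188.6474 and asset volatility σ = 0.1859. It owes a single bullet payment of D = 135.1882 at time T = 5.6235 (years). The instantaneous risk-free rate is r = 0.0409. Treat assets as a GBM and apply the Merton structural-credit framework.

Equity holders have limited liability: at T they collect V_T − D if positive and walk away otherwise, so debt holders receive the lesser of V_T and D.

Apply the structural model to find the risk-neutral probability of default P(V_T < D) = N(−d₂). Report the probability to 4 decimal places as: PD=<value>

With assets at 188.6474 and a single debt payment of 135.1882 at 5.6235 years:
d₁ = [ln(V₀/D) + (r + σ²/2)T] / (σ√T)
   = [ln(188.6474/135.1882) + (0.0409 + 0.5·0.1859²)·5.6235] / (0.1859·√5.6235)
   = [0.333212 + 0.327172] / 0.440842 = 1.498006
d₂ = d₁ − σ√T = 1.498006 − 0.440842 = 1.057164
risk-neutral PD = N(−d₂) = N(-1.057164) = 0.145218

PD=0.1452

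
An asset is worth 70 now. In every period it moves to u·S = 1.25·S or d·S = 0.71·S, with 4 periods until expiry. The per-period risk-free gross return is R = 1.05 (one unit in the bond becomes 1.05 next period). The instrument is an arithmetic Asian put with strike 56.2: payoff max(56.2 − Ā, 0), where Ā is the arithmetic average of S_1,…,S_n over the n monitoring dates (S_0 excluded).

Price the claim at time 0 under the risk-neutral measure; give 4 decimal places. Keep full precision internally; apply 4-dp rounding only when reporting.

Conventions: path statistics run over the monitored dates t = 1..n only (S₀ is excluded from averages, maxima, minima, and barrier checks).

Under the martingale measure an up-move has probability p* = 0.6296; value the claim as the probability-weighted average of per-path payoffs, discounted 4 periods at R = 1.05.
Enumerate all 2^4 = 16 price paths (U = up ×1.25, D = down ×0.71); each path with k up-moves has probability p*^k·(1−p*)^(4−k).
DDDD: Ā=31.9572, payoff=24.2428, prob=0.018817
UDDD: Ā=56.2627, payoff=0.0000, prob=0.031988
DUDD: Ā=46.8127, payoff=9.3873, prob=0.031988
UUDD: Ā=82.4168, payoff=0.0000, prob=0.054380
DDUD: Ā=40.1032, payoff=16.0968, prob=0.031988
UDUD: Ā=70.6043, payoff=0.0000, prob=0.054380
DUUD: Ā=61.1543, payoff=0.0000, prob=0.054380
UUUD: Ā=107.6660, payoff=0.0000, prob=0.092447
DDDU: Ā=35.3395, payoff=20.8605, prob=0.031988
UDDU: Ā=62.2174, payoff=0.0000, prob=0.054380
DUDU: Ā=52.7674, payoff=3.4326, prob=0.054380
UUDU: Ā=92.9004, payoff=0.0000, prob=0.092447
DDUU: Ā=46.0579, payoff=10.1421, prob=0.054380
UDUU: Ā=81.0879, payoff=0.0000, prob=0.092447
DUUU: Ā=71.6379, payoff=0.0000, prob=0.092447
UUUU: Ā=126.1230, payoff=0.0000, prob=0.157159
Price = Σ prob·payoff / R^4 = 2.676858 / 1.215506 = 2.2023

price = 2.2023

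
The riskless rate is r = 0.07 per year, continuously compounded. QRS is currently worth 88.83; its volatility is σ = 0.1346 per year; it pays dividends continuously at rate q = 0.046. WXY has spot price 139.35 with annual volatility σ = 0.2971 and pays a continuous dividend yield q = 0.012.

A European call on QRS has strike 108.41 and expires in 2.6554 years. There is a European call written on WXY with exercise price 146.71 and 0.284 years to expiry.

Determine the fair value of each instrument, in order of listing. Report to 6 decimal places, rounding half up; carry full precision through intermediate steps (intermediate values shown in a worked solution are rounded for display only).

[QRS call K=108.41]
σ√T = 0.1346·√2.6554 = 0.219336
d₁ = (ln(S/K) + (r−q+σ²/2)T) / (σ√T) = (ln(88.83/108.41) + (0.07−0.046+0.1346²/2)·2.6554) / 0.219336 = (-0.199196 + 0.087784) / 0.219336 = -0.507952
d₂ = d₁ − σ√T = -0.507952 − 0.219336 = -0.727288
e^{−rT} = 0.830375
e^{−qT} = 0.885017
N(d₁) = 0.305744,  N(d₂) = 0.233525
price = S·e^{−qT}·N(d₁) − K·e^{−rT}·N(d₂) = 24.036355 − 21.022123 = 3.014232
[WXY call K=146.71]
σ√T = 0.2971·√0.284 = 0.158329
d₁ = (ln(S/K) + (r−q+σ²/2)T) / (σ√T) = (ln(139.35/146.71) + (0.07−0.012+0.2971²/2)·0.284) / 0.158329 = (-0.051469 + 0.029006) / 0.158329 = -0.141875
d₂ = d₁ − σ√T = -0.141875 − 0.158329 = -0.300204
e^{−rT} = 0.980316
e^{−qT} = 0.996598
N(d₁) = 0.443589,  N(d₂) = 0.382011
price = S·e^{−qT}·N(d₁) − K·e^{−rT}·N(d₂) = 61.603880 − 54.941611 = 6.662269

price(QRS call K=108.41) = 3.014232
price(WXY call K=146.71) = 6.662269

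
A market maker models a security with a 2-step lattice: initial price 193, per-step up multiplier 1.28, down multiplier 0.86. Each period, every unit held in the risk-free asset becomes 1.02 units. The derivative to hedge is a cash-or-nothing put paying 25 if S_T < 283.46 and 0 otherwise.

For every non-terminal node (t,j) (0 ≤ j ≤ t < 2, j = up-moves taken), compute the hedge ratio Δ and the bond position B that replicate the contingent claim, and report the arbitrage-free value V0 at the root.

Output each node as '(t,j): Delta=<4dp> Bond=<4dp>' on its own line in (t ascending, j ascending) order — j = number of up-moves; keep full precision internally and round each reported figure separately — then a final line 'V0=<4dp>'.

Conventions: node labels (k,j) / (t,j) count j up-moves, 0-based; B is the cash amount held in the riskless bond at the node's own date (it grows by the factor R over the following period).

(0,0): Delta=-0.1152 Bond=42.7731
(1,0): Delta=0.0000 Bond=24.5098
(1,1): Delta=-0.2409 Bond=74.6965
V0=20.5420

The replicating-portfolio and risk-neutral prices coincide; use p* = (1.02−0.86)/(1.28−0.86) = 0.3810 for the latter.
At maturity the claim pays: V(2,0)=25.0000, V(2,1)=25.0000, V(2,2)=0.0000
Node (1,0) S=165.9800: V=(p*·25.0000+(1−p*)·25.0000)/1.02=24.5098; Δ=(25.0000−25.0000)/(212.4544−142.7428)=0.0000; B=V−Δ·S=24.5098
Node (1,1) S=247.0400: V=(p*·0.0000+(1−p*)·25.0000)/1.02=15.1727; Δ=(0.0000−25.0000)/(316.2112−212.4544)=-0.2409; B=V−Δ·S=74.6965
Node (0,0) S=193.0000: V=(p*·15.1727+(1−p*)·24.5098)/1.02=20.5420; Δ=(15.1727−24.5098)/(247.0400−165.9800)=-0.1152; B=V−Δ·S=42.7731
Check: Δ(0,0)·S0 + B(0,0) = 20.5420 = V0.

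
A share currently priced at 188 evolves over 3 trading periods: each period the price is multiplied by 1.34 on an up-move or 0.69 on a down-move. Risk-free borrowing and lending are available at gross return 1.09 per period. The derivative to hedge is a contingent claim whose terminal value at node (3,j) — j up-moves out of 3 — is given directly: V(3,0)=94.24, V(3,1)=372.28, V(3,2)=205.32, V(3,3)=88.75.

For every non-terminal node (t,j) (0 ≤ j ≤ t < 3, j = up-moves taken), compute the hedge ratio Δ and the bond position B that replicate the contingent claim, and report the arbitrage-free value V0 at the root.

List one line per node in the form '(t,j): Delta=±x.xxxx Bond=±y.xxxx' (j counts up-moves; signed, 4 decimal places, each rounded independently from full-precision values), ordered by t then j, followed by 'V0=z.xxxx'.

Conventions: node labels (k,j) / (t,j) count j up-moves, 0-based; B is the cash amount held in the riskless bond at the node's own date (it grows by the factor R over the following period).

(0,0): Delta=-0.5651 Bond=274.1410
(1,0): Delta=0.0456 Bond=219.5856
(1,1): Delta=-0.7617 Bond=348.3312
(2,0): Delta=4.7790 Bond=-184.3212
(2,1): Delta=-1.4777 Bond=504.1417
(2,2): Delta=-0.5313 Bond=301.8932
V0=167.8964

Arbitrage-free pricing uses the up-move probability p* = (R−d)/(u−d) = 0.6154, discounting each step at R = 1.09.
At maturity the claim pays: V(3,0)=94.2400, V(3,1)=372.2800, V(3,2)=205.3200, V(3,3)=88.7500
(2,0): S=89.5068. Δ = (V_up−V_dn)/(S_up−S_dn) = (372.2800−94.2400)/(119.9391−61.7597) = 4.7790. V = [p*·372.2800 + (1−p*)·94.2400]/1.09 = 243.4326. B = V − Δ·S = -184.3212.
(2,1): S=173.8248. Δ = (V_up−V_dn)/(S_up−S_dn) = (205.3200−372.2800)/(232.9252−119.9391) = -1.4777. V = [p*·205.3200 + (1−p*)·372.2800]/1.09 = 247.2802. B = V − Δ·S = 504.1417.
(2,2): S=337.5728. Δ = (V_up−V_dn)/(S_up−S_dn) = (88.7500−205.3200)/(452.3476−232.9252) = -0.5313. V = [p*·88.7500 + (1−p*)·205.3200]/1.09 = 122.5547. B = V − Δ·S = 301.8932.
(1,0): S=129.7200. Δ = (V_up−V_dn)/(S_up−S_dn) = (247.2802−243.4326)/(173.8248−89.5068) = 0.0456. V = [p*·247.2802 + (1−p*)·243.4326]/1.09 = 225.5049. B = V − Δ·S = 219.5856.
(1,1): S=251.9200. Δ = (V_up−V_dn)/(S_up−S_dn) = (122.5547−247.2802)/(337.5728−173.8248) = -0.7617. V = [p*·122.5547 + (1−p*)·247.2802]/1.09 = 156.4459. B = V − Δ·S = 348.3312.
(0,0): S=188.0000. Δ = (V_up−V_dn)/(S_up−S_dn) = (156.4459−225.5049)/(251.9200−129.7200) = -0.5651. V = [p*·156.4459 + (1−p*)·225.5049]/1.09 = 167.8964. B = V − Δ·S = 274.1410.
Sanity check at the root: Δ(0,0)·S0 + B(0,0) reproduces V0 = 167.8964.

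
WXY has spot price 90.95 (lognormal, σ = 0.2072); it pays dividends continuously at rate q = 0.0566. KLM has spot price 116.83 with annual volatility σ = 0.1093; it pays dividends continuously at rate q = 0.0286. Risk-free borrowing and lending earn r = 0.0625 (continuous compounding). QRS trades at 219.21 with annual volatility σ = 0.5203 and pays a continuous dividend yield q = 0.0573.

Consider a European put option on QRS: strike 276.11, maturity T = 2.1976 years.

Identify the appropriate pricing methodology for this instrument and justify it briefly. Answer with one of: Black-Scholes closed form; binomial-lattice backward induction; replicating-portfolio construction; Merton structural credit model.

Key observation: a European claim on QRS (strike 276.11) — a lognormal (GBM) underlying with constant rate and volatility — has an exact closed-form value; no lattice or capital structure is involved.

framework: Black-Scholes closed form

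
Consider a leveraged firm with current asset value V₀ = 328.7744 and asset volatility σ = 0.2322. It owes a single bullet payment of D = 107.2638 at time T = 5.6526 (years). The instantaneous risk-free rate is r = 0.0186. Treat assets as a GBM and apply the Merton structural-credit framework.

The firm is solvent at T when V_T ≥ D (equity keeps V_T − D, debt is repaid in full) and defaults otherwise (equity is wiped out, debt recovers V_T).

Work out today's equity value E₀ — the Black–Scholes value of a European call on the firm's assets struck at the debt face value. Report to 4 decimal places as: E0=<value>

With assets at 328.7744 and a single debt payment of 107.2638 at 5.6526 years:
d₁ = [ln(V₀/D) + (r + σ²/2)T] / (σ√T)
   = [ln(328.7744/107.2638) + (0.0186 + 0.5·0.2322²)·5.6526] / (0.2322·√5.6526)
   = [1.120081 + 0.257524] / 0.552060 = 2.495388
d₂ = d₁ − σ√T = 2.495388 − 0.552060 = 1.943328
N(d₁) = 0.993709,  N(d₂) = 0.974012,  e^(−rT) = 0.900200
E₀ = V₀·N(d₁) − D·e^(−rT)·N(d₂)
   = 328.7744·0.993709 − 107.2638·0.900200·0.974012 = 232.656619

E0=232.6566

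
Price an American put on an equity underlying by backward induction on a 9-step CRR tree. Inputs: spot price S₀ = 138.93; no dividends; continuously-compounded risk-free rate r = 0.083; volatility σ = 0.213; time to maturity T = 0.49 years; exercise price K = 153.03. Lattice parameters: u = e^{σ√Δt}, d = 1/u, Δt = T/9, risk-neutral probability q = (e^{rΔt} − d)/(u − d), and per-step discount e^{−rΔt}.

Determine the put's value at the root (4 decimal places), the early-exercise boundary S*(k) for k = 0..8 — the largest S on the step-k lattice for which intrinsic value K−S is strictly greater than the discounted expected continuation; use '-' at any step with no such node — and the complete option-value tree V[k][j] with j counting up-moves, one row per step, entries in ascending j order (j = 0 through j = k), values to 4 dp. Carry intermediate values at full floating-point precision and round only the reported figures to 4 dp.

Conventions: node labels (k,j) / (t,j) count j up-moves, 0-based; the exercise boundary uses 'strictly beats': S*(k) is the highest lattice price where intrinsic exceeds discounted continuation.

price = 15.0961
boundary = - 132.1940 125.7845 132.1940 125.7845 132.1940 138.9300 132.1940 138.9300
tree:
15.0961
20.8360 10.1978
27.2455 14.8147 6.2411
33.3442 20.8360 9.6675 3.2936
39.1472 27.2455 14.4732 5.5410 1.3534
44.6688 33.3442 20.8360 9.0241 2.5378 0.3276
49.9227 39.1472 27.2455 14.1000 4.6555 0.7049 0.0000
54.9219 44.6688 33.3442 20.8360 8.2850 1.5166 0.0000 0.0000
59.6787 49.9227 39.1472 27.2455 14.1000 3.2630 0.0000 0.0000 0.0000
64.2048 54.9219 44.6688 33.3442 20.8360 7.0207 0.0000 0.0000 0.0000 0.0000

Δt=0.05444, u=1.05096, d=0.95151, q=0.53312, disc=e^(-rΔt)=0.99549
k=9 terminal: V=max(K-S,0) → 64.2048 54.9219 44.6688 33.3442 20.8360 7.0207 0.0000 0.0000 0.0000 0.0000
k=8: j=0 S=93.3513 intr=59.6787 cont=58.9887 V=59.6787[EX]; j=1 S=103.1073 intr=49.9227 cont=49.2327 V=49.9227[EX]; j=2 S=113.8828 intr=39.1472 cont=38.4572 V=39.1472[EX]; j=3 S=125.7845 intr=27.2455 cont=26.5555 V=27.2455[EX]; j=4 S=138.9300 intr=14.1000 cont=13.4100 V=14.1000[EX]; j=5 S=153.4493 intr=0.0000 cont=3.2630 V=3.2630[hold]; j=6 S=169.4860 intr=0.0000 cont=0.0000 V=0.0000[hold]; j=7 S=187.1986 intr=0.0000 cont=0.0000 V=0.0000[hold]; j=8 S=206.7624 intr=0.0000 cont=0.0000 V=0.0000[hold]  S*(8)=138.9300
k=7: j=0 S=98.1081 intr=54.9219 cont=54.2319 V=54.9219[EX]; j=1 S=108.3612 intr=44.6688 cont=43.9788 V=44.6688[EX]; j=2 S=119.6858 intr=33.3442 cont=32.6542 V=33.3442[EX]; j=3 S=132.1940 intr=20.8360 cont=20.1461 V=20.8360[EX]; j=4 S=146.0093 intr=7.0207 cont=8.2850 V=8.2850[hold]; j=5 S=161.2684 intr=0.0000 cont=1.5166 V=1.5166[hold]; j=6 S=178.1223 intr=0.0000 cont=0.0000 V=0.0000[hold]; j=7 S=196.7375 intr=0.0000 cont=0.0000 V=0.0000[hold]  S*(7)=132.1940
k=6: j=0 S=103.1073 intr=49.9227 cont=49.2327 V=49.9227[EX]; j=1 S=113.8828 intr=39.1472 cont=38.4572 V=39.1472[EX]; j=2 S=125.7845 intr=27.2455 cont=26.5555 V=27.2455[EX]; j=3 S=138.9300 intr=14.1000 cont=14.0810 V=14.1000[EX]; j=4 S=153.4493 intr=0.0000 cont=4.6555 V=4.6555[hold]; j=5 S=169.4860 intr=0.0000 cont=0.7049 V=0.7049[hold]; j=6 S=187.1986 intr=0.0000 cont=0.0000 V=0.0000[hold]  S*(6)=138.9300
k=5: j=0 S=108.3612 intr=44.6688 cont=43.9788 V=44.6688[EX]; j=1 S=119.6858 intr=33.3442 cont=32.6542 V=33.3442[EX]; j=2 S=132.1940 intr=20.8360 cont=20.1461 V=20.8360[EX]; j=3 S=146.0093 intr=7.0207 cont=9.0241 V=9.0241[hold]; j=4 S=161.2684 intr=0.0000 cont=2.5378 V=2.5378[hold]; j=5 S=178.1223 intr=0.0000 cont=0.3276 V=0.3276[hold]  S*(5)=132.1940
k=4: j=0 S=113.8828 intr=39.1472 cont=38.4572 V=39.1472[EX]; j=1 S=125.7845 intr=27.2455 cont=26.5555 V=27.2455[EX]; j=2 S=138.9300 intr=14.1000 cont=14.4732 V=14.4732[hold]; j=3 S=153.4493 intr=0.0000 cont=5.5410 V=5.5410[hold]; j=4 S=169.4860 intr=0.0000 cont=1.3534 V=1.3534[hold]  S*(4)=125.7845
k=3: j=0 S=119.6858 intr=33.3442 cont=32.6542 V=33.3442[EX]; j=1 S=132.1940 intr=20.8360 cont=20.3442 V=20.8360[EX]; j=2 S=146.0093 intr=7.0207 cont=9.6675 V=9.6675[hold]; j=3 S=161.2684 intr=0.0000 cont=3.2936 V=3.2936[hold]  S*(3)=132.1940
k=2: j=0 S=125.7845 intr=27.2455 cont=26.5555 V=27.2455[EX]; j=1 S=138.9300 intr=14.1000 cont=14.8147 V=14.8147[hold]; j=2 S=153.4493 intr=0.0000 cont=6.2411 V=6.2411[hold]  S*(2)=125.7845
k=1: j=0 S=132.1940 intr=20.8360 cont=20.5254 V=20.8360[EX]; j=1 S=146.0093 intr=7.0207 cont=10.1978 V=10.1978[hold]  S*(1)=132.1940
k=0: j=0 S=138.9300 intr=14.1000 cont=15.0961 V=15.0961[hold]  S*(0)=-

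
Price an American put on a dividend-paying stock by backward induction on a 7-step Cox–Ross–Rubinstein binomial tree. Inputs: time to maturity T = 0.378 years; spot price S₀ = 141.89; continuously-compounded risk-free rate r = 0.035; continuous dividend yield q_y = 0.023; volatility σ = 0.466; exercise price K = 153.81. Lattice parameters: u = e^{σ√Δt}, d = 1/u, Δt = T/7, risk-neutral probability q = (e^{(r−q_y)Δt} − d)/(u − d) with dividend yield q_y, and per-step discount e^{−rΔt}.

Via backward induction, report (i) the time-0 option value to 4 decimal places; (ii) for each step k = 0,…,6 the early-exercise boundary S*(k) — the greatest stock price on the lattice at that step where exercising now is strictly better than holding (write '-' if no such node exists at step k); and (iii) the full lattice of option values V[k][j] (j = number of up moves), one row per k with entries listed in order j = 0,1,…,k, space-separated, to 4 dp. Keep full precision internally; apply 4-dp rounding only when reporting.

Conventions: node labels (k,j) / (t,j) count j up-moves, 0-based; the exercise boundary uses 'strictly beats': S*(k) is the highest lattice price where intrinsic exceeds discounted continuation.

Δt=0.05400, u=1.11437, d=0.89737, q=0.47594, disc=e^(-rΔt)=0.99811
k=7 terminal: V=max(K-S,0) → 87.3213 71.2431 51.2768 26.4824 0.0000 0.0000 0.0000 0.0000
k=6: j=0 S=74.0930 intr=79.7170 cont=79.5186 V=79.7170[EX]; j=1 S=92.0100 intr=61.8000 cont=61.6237 V=61.8000[EX]; j=2 S=114.2598 intr=39.5502 cont=39.4016 V=39.5502[EX]; j=3 S=141.8900 intr=11.9200 cont=13.8521 V=13.8521[hold]; j=4 S=176.2017 intr=0.0000 cont=0.0000 V=0.0000[hold]; j=5 S=218.8106 intr=0.0000 cont=0.0000 V=0.0000[hold]; j=6 S=271.7232 intr=0.0000 cont=0.0000 V=0.0000[hold]  S*(6)=114.2598
k=5: j=0 S=82.5669 intr=71.2431 cont=71.0551 V=71.2431[EX]; j=1 S=102.5332 intr=51.2768 cont=51.1137 V=51.2768[EX]; j=2 S=127.3276 intr=26.4824 cont=27.2678 V=27.2678[hold]; j=3 S=158.1179 intr=0.0000 cont=7.2456 V=7.2456[hold]; j=4 S=196.3538 intr=0.0000 cont=0.0000 V=0.0000[hold]; j=5 S=243.8358 intr=0.0000 cont=0.0000 V=0.0000[hold]  S*(5)=102.5332
k=4: j=0 S=92.0100 intr=61.8000 cont=61.6237 V=61.8000[EX]; j=1 S=114.2598 intr=39.5502 cont=39.7747 V=39.7747[hold]; j=2 S=141.8900 intr=11.9200 cont=17.7049 V=17.7049[hold]; j=3 S=176.2017 intr=0.0000 cont=3.7900 V=3.7900[hold]; j=4 S=218.8106 intr=0.0000 cont=0.0000 V=0.0000[hold]  S*(4)=92.0100
k=3: j=0 S=102.5332 intr=51.2768 cont=51.2203 V=51.2768[EX]; j=1 S=127.3276 intr=26.4824 cont=29.2155 V=29.2155[hold]; j=2 S=158.1179 intr=0.0000 cont=11.0613 V=11.0613[hold]; j=3 S=196.3538 intr=0.0000 cont=1.9824 V=1.9824[hold]  S*(3)=102.5332
k=2: j=0 S=114.2598 intr=39.5502 cont=40.6999 V=40.6999[hold]; j=1 S=141.8900 intr=11.9200 cont=20.5363 V=20.5363[hold]; j=2 S=176.2017 intr=0.0000 cont=6.7275 V=6.7275[hold]  S*(2)=-
k=1: j=0 S=127.3276 intr=26.4824 cont=31.0445 V=31.0445[hold]; j=1 S=158.1179 intr=0.0000 cont=13.9378 V=13.9378[hold]  S*(1)=-
k=0: j=0 S=141.8900 intr=11.9200 cont=22.8595 V=22.8595[hold]  S*(0)=-

price = 22.8595
boundary = - - - 102.5332 92.0100 102.5332 114.2598
tree:
22.8595
31.0445 13.9378
40.6999 20.5363 6.7275
51.2768 29.2155 11.0613 1.9824
61.8000 39.7747 17.7049 3.7900 0.0000
71.2431 51.2768 27.2678 7.2456 0.0000 0.0000
79.7170 61.8000 39.5502 13.8521 0.0000 0.0000 0.0000
87.3213 71.2431 51.2768 26.4824 0.0000 0.0000 0.0000 0.0000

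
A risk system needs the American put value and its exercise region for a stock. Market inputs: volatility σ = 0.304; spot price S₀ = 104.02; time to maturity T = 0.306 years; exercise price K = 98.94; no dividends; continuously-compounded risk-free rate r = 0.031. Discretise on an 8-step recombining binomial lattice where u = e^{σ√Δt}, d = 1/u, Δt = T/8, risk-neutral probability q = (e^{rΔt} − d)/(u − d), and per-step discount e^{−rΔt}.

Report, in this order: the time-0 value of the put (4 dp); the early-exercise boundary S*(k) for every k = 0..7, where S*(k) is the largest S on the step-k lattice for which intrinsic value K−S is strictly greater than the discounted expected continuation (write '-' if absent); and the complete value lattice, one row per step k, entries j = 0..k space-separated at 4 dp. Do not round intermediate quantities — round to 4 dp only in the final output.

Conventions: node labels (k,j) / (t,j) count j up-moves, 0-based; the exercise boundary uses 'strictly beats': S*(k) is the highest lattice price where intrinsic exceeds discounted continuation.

Δt=0.03825  u=1.06126  d=0.94228  q=0.49511  discount=0.99881
step 8 (expiry): payoffs max(K−S,0) = 34.2930 26.1301 16.9364 6.5819 0.0000 0.0000 0.0000 0.0000 0.0000
step 7: (k=7,j=0): S=68.6072, K−S=30.3328, hold=30.2156 ⇒ V=30.3328 exercise | (k=7,j=1): S=77.2701, K−S=21.6699, hold=21.5526 ⇒ V=21.6699 exercise | (k=7,j=2): S=87.0269, K−S=11.9131, hold=11.7958 ⇒ V=11.9131 exercise | (k=7,j=3): S=98.0157, K−S=0.9243, hold=3.3192 ⇒ V=3.3192 continue | (k=7,j=4): S=110.3921, K−S=0.0000, hold=0.0000 ⇒ V=0.0000 continue | (k=7,j=5): S=124.3311, K−S=0.0000, hold=0.0000 ⇒ V=0.0000 continue | (k=7,j=6): S=140.0303, K−S=0.0000, hold=0.0000 ⇒ V=0.0000 continue | (k=7,j=7): S=157.7118, K−S=0.0000, hold=0.0000 ⇒ V=0.0000 continue  boundary S*=87.0269
step 6: (k=6,j=0): S=72.8099, K−S=26.1301, hold=26.0128 ⇒ V=26.1301 exercise | (k=6,j=1): S=82.0036, K−S=16.9364, hold=16.8192 ⇒ V=16.9364 exercise | (k=6,j=2): S=92.3581, K−S=6.5819, hold=7.6491 ⇒ V=7.6491 continue | (k=6,j=3): S=104.0200, K−S=0.0000, hold=1.6738 ⇒ V=1.6738 continue | (k=6,j=4): S=117.1545, K−S=0.0000, hold=0.0000 ⇒ V=0.0000 continue | (k=6,j=5): S=131.9474, K−S=0.0000, hold=0.0000 ⇒ V=0.0000 continue | (k=6,j=6): S=148.6083, K−S=0.0000, hold=0.0000 ⇒ V=0.0000 continue  boundary S*=82.0036
step 5: (k=5,j=0): S=77.2701, K−S=21.6699, hold=21.5526 ⇒ V=21.6699 exercise | (k=5,j=1): S=87.0269, K−S=11.9131, hold=12.3235 ⇒ V=12.3235 continue | (k=5,j=2): S=98.0157, K−S=0.9243, hold=4.6851 ⇒ V=4.6851 continue | (k=5,j=3): S=110.3921, K−S=0.0000, hold=0.8441 ⇒ V=0.8441 continue | (k=5,j=4): S=124.3311, K−S=0.0000, hold=0.0000 ⇒ V=0.0000 continue | (k=5,j=5): S=140.0303, K−S=0.0000, hold=0.0000 ⇒ V=0.0000 continue  boundary S*=77.2701
step 4: (k=4,j=0): S=82.0036, K−S=16.9364, hold=17.0222 ⇒ V=17.0222 continue | (k=4,j=1): S=92.3581, K−S=6.5819, hold=8.5315 ⇒ V=8.5315 continue | (k=4,j=2): S=104.0200, K−S=0.0000, hold=2.7801 ⇒ V=2.7801 continue | (k=4,j=3): S=117.1545, K−S=0.0000, hold=0.4257 ⇒ V=0.4257 continue | (k=4,j=4): S=131.9474, K−S=0.0000, hold=0.0000 ⇒ V=0.0000 continue  boundary S*=-
step 3: (k=3,j=0): S=87.0269, K−S=11.9131, hold=12.8032 ⇒ V=12.8032 continue | (k=3,j=1): S=98.0157, K−S=0.9243, hold=5.6772 ⇒ V=5.6772 continue | (k=3,j=2): S=110.3921, K−S=0.0000, hold=1.6125 ⇒ V=1.6125 continue | (k=3,j=3): S=124.3311, K−S=0.0000, hold=0.2147 ⇒ V=0.2147 continue  boundary S*=-
step 2: (k=2,j=0): S=92.3581, K−S=6.5819, hold=9.2640 ⇒ V=9.2640 continue | (k=2,j=1): S=104.0200, K−S=0.0000, hold=3.6603 ⇒ V=3.6603 continue | (k=2,j=2): S=117.1545, K−S=0.0000, hold=0.9193 ⇒ V=0.9193 continue  boundary S*=-
step 1: (k=1,j=0): S=98.0157, K−S=0.9243, hold=6.4819 ⇒ V=6.4819 continue | (k=1,j=1): S=110.3921, K−S=0.0000, hold=2.3005 ⇒ V=2.3005 continue  boundary S*=-
step 0: (k=0,j=0): S=104.0200, K−S=0.0000, hold=4.4064 ⇒ V=4.4064 continue  boundary S*=-

price = 4.4064
boundary = - - - - - 77.2701 82.0036 87.0269
tree:
4.4064
6.4819 2.3005
9.2640 3.6603 0.9193
12.8032 5.6772 1.6125 0.2147
17.0222 8.5315 2.7801 0.4257 0.0000
21.6699 12.3235 4.6851 0.8441 0.0000 0.0000
26.1301 16.9364 7.6491 1.6738 0.0000 0.0000 0.0000
30.3328 21.6699 11.9131 3.3192 0.0000 0.0000 0.0000 0.0000
34.2930 26.1301 16.9364 6.5819 0.0000 0.0000 0.0000 0.0000 0.0000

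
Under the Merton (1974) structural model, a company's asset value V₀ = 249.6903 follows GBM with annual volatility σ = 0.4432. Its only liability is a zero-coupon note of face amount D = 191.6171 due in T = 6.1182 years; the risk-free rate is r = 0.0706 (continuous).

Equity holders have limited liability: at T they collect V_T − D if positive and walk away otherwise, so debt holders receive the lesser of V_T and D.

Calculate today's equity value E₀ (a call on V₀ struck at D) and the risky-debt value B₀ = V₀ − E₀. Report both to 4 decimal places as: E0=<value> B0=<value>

E0=153.6228 B0=96.0675

Apply the equity-as-call identities (strike 191.6171, horizon 6.1182 years):
d₁ = [ln(V₀/D) + (r + σ²/2)T] / (σ√T)
   = [ln(249.6903/191.6171) + (0.0706 + 0.5·0.4432²)·6.1182] / (0.4432·√6.1182)
   = [0.264722 + 1.032832] / 1.096255 = 1.183625
d₂ = d₁ − σ√T = 1.183625 − 1.096255 = 0.087370
N(d₁) = 0.881719,  N(d₂) = 0.534811,  e^(−rT) = 0.649245
E₀ = V₀·N(d₁) − D·e^(−rT)·N(d₂)
   = 249.6903·0.881719 − 191.6171·0.649245·0.534811 = 153.622754
B₀ = V₀ − E₀ = 249.6903 − 153.622754 = 96.067546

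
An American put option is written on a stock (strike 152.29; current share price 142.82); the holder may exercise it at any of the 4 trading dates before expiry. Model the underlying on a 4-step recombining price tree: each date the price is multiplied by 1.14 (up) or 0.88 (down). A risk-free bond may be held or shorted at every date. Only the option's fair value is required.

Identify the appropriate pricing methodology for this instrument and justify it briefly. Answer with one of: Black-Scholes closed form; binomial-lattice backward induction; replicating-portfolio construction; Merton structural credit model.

Key observation: the put (strike 152.29 on spot 142.82) is American-style on a 4-step discrete price model, so the early-exercise decision at every node requires stepwise backward valuation — a closed form cannot price the exercise right.

framework: binomial-lattice backward induction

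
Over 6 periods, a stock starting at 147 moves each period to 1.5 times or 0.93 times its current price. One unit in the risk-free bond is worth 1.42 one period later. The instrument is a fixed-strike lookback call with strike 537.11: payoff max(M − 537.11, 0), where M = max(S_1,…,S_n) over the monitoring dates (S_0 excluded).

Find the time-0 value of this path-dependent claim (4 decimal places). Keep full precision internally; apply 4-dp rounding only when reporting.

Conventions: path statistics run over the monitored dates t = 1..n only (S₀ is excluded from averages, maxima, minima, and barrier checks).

Set p* = 0.8596 (from d < R < u); the path-dependent value is the discounted p*-expectation over all price paths.
Enumerate all 2^6 = 64 price paths (U = up ×1.5, D = down ×0.93); each path with k up-moves has probability p*^k·(1−p*)^(6−k).
DDDDDD: M=136.7100, payoff=0.0000, prob=0.000008
UDDDDD: M=220.5000, payoff=0.0000, prob=0.000047
DUDDDD: M=205.0650, payoff=0.0000, prob=0.000047
UUDDDD: M=330.7500, payoff=0.0000, prob=0.000287
DDUDDD: M=190.7105, payoff=0.0000, prob=0.000047
UDUDDD: M=307.5975, payoff=0.0000, prob=0.000287
DUUDDD: M=307.5975, payoff=0.0000, prob=0.000287
UUUDDD: M=496.1250, payoff=0.0000, prob=0.001756
DDDUDD: M=177.3607, payoff=0.0000, prob=0.000047
UDDUDD: M=286.0657, payoff=0.0000, prob=0.000287
DUDUDD: M=286.0657, payoff=0.0000, prob=0.000287
UUDUDD: M=461.3963, payoff=0.0000, prob=0.001756
DDUUDD: M=286.0657, payoff=0.0000, prob=0.000287
UDUUDD: M=461.3963, payoff=0.0000, prob=0.001756
DUUUDD: M=461.3963, payoff=0.0000, prob=0.001756
UUUUDD: M=744.1875, payoff=207.0775, prob=0.010758
DDDDUD: M=164.9455, payoff=0.0000, prob=0.000047
UDDDUD: M=266.0411, payoff=0.0000, prob=0.000287
DUDDUD: M=266.0411, payoff=0.0000, prob=0.000287
UUDDUD: M=429.0985, payoff=0.0000, prob=0.001756
DDUDUD: M=266.0411, payoff=0.0000, prob=0.000287
UDUDUD: M=429.0985, payoff=0.0000, prob=0.001756
DUUDUD: M=429.0985, payoff=0.0000, prob=0.001756
UUUDUD: M=692.0944, payoff=154.9844, prob=0.010758
DDDUUD: M=266.0411, payoff=0.0000, prob=0.000287
UDDUUD: M=429.0985, payoff=0.0000, prob=0.001756
DUDUUD: M=429.0985, payoff=0.0000, prob=0.001756
UUDUUD: M=692.0944, payoff=154.9844, prob=0.010758
DDUUUD: M=429.0985, payoff=0.0000, prob=0.001756
UDUUUD: M=692.0944, payoff=154.9844, prob=0.010758
DUUUUD: M=692.0944, payoff=154.9844, prob=0.010758
UUUUUD: M=1116.2812, payoff=579.1712, prob=0.065890
DDDDDU: M=153.3993, payoff=0.0000, prob=0.000047
UDDDDU: M=247.4182, payoff=0.0000, prob=0.000287
DUDDDU: M=247.4182, payoff=0.0000, prob=0.000287
UUDDDU: M=399.0616, payoff=0.0000, prob=0.001756
DDUDDU: M=247.4182, payoff=0.0000, prob=0.000287
UDUDDU: M=399.0616, payoff=0.0000, prob=0.001756
DUUDDU: M=399.0616, payoff=0.0000, prob=0.001756
UUUDDU: M=643.6478, payoff=106.5378, prob=0.010758
DDDUDU: M=247.4182, payoff=0.0000, prob=0.000287
UDDUDU: M=399.0616, payoff=0.0000, prob=0.001756
DUDUDU: M=399.0616, payoff=0.0000, prob=0.001756
UUDUDU: M=643.6478, payoff=106.5378, prob=0.010758
DDUUDU: M=399.0616, payoff=0.0000, prob=0.001756
UDUUDU: M=643.6478, payoff=106.5378, prob=0.010758
DUUUDU: M=643.6478, payoff=106.5378, prob=0.010758
UUUUDU: M=1038.1416, payoff=501.0316, prob=0.065890
DDDDUU: M=247.4182, payoff=0.0000, prob=0.000287
UDDDUU: M=399.0616, payoff=0.0000, prob=0.001756
DUDDUU: M=399.0616, payoff=0.0000, prob=0.001756
UUDDUU: M=643.6478, payoff=106.5378, prob=0.010758
DDUDUU: M=399.0616, payoff=0.0000, prob=0.001756
UDUDUU: M=643.6478, payoff=106.5378, prob=0.010758
DUUDUU: M=643.6478, payoff=106.5378, prob=0.010758
UUUDUU: M=1038.1416, payoff=501.0316, prob=0.065890
DDDUUU: M=399.0616, payoff=0.0000, prob=0.001756
UDDUUU: M=643.6478, payoff=106.5378, prob=0.010758
DUDUUU: M=643.6478, payoff=106.5378, prob=0.010758
UUDUUU: M=1038.1416, payoff=501.0316, prob=0.065890
DDUUUU: M=643.6478, payoff=106.5378, prob=0.010758
UDUUUU: M=1038.1416, payoff=501.0316, prob=0.065890
DUUUUU: M=1038.1416, payoff=501.0316, prob=0.065890
UUUUUU: M=1674.4219, payoff=1137.3119, prob=0.403578
Price = Σ prob·payoff / R^6 = 682.578758 / 8.198418 = 83.2574

price = 83.2574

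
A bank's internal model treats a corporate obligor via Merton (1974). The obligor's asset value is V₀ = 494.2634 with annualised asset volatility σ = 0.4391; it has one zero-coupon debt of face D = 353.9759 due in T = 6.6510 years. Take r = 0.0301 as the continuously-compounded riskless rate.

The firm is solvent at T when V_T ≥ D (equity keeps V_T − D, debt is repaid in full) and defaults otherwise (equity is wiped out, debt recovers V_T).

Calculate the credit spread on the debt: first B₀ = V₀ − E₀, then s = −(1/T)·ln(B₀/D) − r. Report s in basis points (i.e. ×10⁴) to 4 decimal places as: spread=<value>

spread=498.8616

Apply the equity-as-call identities (strike 353.9759, horizon 6.6510 years):
d₁ = [ln(V₀/D) + (r + σ²/2)T] / (σ√T)
   = [ln(494.2634/353.9759) + (0.0301 + 0.5·0.4391²)·6.6510] / (0.4391·√6.6510)
   = [0.333840 + 0.841381] / 1.132418 = 1.037797
d₂ = d₁ − σ√T = 1.037797 − 1.132418 = -0.094621
N(d₁) = 0.850318,  N(d₂) = 0.462308,  e^(−rT) = 0.818571
E₀ = V₀·N(d₁) − D·e^(−rT)·N(d₂)
   = 494.2634·0.850318 − 353.9759·0.818571·0.462308 = 286.325201
B₀ = V₀ − E₀ = 494.2634 − 286.325201 = 207.938199
spread = −(1/T)·ln(B₀/D) − r = −(1/6.6510)·ln(207.938199/353.9759) − 0.0301 = 0.04988616
in basis points: 0.04988616 × 10⁴ = 498.8616 bp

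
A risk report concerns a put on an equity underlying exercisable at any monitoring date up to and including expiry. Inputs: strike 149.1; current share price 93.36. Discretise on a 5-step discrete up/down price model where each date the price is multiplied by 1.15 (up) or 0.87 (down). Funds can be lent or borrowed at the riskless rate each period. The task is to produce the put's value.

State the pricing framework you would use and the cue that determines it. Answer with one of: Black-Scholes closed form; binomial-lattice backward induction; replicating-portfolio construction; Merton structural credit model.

framework: binomial-lattice backward induction

Key observation: early exercise of the strike-149.1 put must be checked at each of the 5 dates (spot 93.36), which forces a node-by-node comparison of intrinsic and continuation value backward from expiry.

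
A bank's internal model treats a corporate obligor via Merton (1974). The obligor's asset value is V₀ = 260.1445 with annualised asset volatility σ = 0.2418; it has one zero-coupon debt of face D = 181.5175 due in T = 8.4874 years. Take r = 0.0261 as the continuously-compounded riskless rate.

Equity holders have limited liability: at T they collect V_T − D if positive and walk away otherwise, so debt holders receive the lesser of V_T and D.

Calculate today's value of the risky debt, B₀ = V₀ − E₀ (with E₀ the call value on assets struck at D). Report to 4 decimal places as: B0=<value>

B0=130.2711

Apply the equity-as-call identities (strike 181.5175, horizon 8.4874 years):
d₁ = [ln(V₀/D) + (r + σ²/2)T] / (σ√T)
   = [ln(260.1445/181.5175) + (0.0261 + 0.5·0.2418²)·8.4874] / (0.2418·√8.4874)
   = [0.359885 + 0.469639] / 0.704439 = 1.177566
d₂ = d₁ − σ√T = 1.177566 − 0.704439 = 0.473126
N(d₁) = 0.880515,  N(d₂) = 0.681939,  e^(−rT) = 0.801299
E₀ = V₀·N(d₁) − D·e^(−rT)·N(d₂)
   = 260.1445·0.880515 − 181.5175·0.801299·0.681939 = 129.873356
B₀ = V₀ − E₀ = 260.1445 − 129.873356 = 130.271144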